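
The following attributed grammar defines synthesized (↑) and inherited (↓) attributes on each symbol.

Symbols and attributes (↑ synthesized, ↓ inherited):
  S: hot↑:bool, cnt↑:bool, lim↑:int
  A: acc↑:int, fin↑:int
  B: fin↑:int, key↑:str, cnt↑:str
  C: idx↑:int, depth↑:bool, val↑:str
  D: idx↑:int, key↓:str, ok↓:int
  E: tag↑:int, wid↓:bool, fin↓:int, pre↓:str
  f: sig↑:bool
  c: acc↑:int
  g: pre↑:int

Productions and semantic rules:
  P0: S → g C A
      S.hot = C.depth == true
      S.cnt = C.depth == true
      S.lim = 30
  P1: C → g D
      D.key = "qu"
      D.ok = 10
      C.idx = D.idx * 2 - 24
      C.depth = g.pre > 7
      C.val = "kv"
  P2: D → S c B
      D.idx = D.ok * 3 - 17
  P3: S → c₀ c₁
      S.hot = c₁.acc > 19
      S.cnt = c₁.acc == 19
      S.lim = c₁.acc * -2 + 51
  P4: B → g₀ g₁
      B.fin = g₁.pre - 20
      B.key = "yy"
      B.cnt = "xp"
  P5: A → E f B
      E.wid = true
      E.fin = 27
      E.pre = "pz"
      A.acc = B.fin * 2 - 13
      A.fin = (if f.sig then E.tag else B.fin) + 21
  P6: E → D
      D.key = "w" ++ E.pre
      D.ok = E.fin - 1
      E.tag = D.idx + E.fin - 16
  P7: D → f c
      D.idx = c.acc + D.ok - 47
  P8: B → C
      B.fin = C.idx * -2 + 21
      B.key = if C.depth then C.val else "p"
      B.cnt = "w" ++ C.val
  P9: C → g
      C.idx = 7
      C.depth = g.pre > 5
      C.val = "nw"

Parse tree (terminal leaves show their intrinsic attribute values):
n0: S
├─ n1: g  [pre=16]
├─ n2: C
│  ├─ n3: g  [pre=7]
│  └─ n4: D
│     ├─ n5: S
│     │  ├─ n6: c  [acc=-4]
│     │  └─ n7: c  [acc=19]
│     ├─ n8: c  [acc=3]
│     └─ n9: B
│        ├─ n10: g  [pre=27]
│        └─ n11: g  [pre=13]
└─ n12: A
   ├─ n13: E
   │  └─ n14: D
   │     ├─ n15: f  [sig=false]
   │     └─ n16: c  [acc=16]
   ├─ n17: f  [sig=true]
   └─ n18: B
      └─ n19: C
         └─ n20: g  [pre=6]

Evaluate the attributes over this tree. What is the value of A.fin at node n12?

27

1. n1.pre = 16  [terminal]
2. n3.pre = 7  [terminal]
3. n4.key = "qu"  ["qu"]
4. n4.ok = 10  [10]
5. n6.acc = -4  [terminal]
6. n7.acc = 19  [terminal]
7. n5.hot = false  [c₁.acc > 19]
8. n5.cnt = true  [c₁.acc == 19]
9. n5.lim = 13  [c₁.acc * -2 + 51]
10. n8.acc = 3  [terminal]
11. n10.pre = 27  [terminal]
12. n11.pre = 13  [terminal]
13. n9.fin = -7  [g₁.pre - 20]
14. n9.key = "yy"  ["yy"]
15. n9.cnt = "xp"  ["xp"]
16. n4.idx = 13  [D.ok * 3 - 17]
17. n2.idx = 2  [D.idx * 2 - 24]
18. n2.depth = false  [g.pre > 7]
19. n2.val = "kv"  ["kv"]
20. n13.wid = true  [true]
21. n13.fin = 27  [27]
22. n13.pre = "pz"  ["pz"]
23. n14.key = "wpz"  ["w" ++ E.pre]
24. n14.ok = 26  [E.fin - 1]
25. n15.sig = false  [terminal]
26. n16.acc = 16  [terminal]
27. n14.idx = -5  [c.acc + D.ok - 47]
28. n13.tag = 6  [D.idx + E.fin - 16]
29. n17.sig = true  [terminal]
30. n20.pre = 6  [terminal]
31. n19.idx = 7  [7]
32. n19.depth = true  [g.pre > 5]
33. n19.val = "nw"  ["nw"]
34. n18.fin = 7  [C.idx * -2 + 21]
35. n18.key = "nw"  [if C.depth then C.val else "p"]
36. n18.cnt = "wnw"  ["w" ++ C.val]
37. n12.acc = 1  [B.fin * 2 - 13]
38. n12.fin = 27  [(if f.sig then E.tag else B.fin) + 21]
39. n0.hot = false  [C.depth == true]
40. n0.cnt = false  [C.depth == true]
41. n0.lim = 30  [30]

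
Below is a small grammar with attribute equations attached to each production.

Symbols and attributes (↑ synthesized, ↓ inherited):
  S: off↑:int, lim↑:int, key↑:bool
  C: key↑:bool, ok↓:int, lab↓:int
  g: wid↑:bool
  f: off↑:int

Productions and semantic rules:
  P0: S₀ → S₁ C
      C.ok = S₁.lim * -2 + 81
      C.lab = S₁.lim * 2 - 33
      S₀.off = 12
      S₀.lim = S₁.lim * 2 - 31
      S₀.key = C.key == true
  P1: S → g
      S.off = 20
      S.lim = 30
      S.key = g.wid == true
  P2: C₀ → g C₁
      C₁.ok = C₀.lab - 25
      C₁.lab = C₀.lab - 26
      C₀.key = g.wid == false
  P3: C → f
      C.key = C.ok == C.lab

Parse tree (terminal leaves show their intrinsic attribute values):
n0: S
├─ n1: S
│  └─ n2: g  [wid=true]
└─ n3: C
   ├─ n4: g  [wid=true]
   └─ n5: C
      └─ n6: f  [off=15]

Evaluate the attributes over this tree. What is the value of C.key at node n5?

1. n2.wid = true  [terminal]
2. n1.off = 20  [20]
3. n1.lim = 30  [30]
4. n1.key = true  [g.wid == true]
5. n3.ok = 21  [S₁.lim * -2 + 81]
6. n3.lab = 27  [S₁.lim * 2 - 33]
7. n4.wid = true  [terminal]
8. n5.ok = 2  [C₀.lab - 25]
9. n5.lab = 1  [C₀.lab - 26]
10. n6.off = 15  [terminal]
11. n5.key = false  [C.ok == C.lab]
12. n3.key = false  [g.wid == false]
13. n0.off = 12  [12]
14. n0.lim = 29  [S₁.lim * 2 - 31]
15. n0.key = false  [C.key == true]

false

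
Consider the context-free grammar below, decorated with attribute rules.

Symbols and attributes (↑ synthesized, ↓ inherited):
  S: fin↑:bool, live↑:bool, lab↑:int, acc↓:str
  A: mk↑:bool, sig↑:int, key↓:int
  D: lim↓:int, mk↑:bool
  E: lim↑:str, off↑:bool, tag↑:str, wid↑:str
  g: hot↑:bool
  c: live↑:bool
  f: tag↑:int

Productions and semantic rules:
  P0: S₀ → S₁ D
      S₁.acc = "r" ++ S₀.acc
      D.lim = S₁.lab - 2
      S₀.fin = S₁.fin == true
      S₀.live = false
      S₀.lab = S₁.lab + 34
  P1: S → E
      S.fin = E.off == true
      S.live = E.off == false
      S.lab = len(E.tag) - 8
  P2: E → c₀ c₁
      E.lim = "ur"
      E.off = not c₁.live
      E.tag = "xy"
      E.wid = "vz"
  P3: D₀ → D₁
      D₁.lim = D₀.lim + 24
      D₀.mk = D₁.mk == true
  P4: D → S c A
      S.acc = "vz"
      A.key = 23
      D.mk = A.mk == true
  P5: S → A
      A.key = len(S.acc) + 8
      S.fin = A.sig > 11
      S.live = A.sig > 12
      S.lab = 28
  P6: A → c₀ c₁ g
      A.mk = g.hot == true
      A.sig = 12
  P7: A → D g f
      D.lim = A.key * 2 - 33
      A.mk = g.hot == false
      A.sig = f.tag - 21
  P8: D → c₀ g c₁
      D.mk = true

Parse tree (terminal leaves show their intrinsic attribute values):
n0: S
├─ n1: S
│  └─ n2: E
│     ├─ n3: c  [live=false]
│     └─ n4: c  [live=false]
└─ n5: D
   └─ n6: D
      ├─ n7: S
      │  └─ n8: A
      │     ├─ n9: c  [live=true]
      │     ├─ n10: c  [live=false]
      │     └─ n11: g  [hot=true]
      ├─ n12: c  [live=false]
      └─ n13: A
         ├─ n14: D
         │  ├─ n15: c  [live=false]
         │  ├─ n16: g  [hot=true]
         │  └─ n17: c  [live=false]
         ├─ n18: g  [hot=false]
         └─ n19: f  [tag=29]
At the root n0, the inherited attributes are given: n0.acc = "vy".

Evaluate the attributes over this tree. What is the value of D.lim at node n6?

1. n0.acc = "vy"  [given at root]
2. n1.acc = "rvy"  ["r" ++ S₀.acc]
3. n3.live = false  [terminal]
4. n4.live = false  [terminal]
5. n2.lim = "ur"  ["ur"]
6. n2.off = true  [not c₁.live]
7. n2.tag = "xy"  ["xy"]
8. n2.wid = "vz"  ["vz"]
9. n1.fin = true  [E.off == true]
10. n1.live = false  [E.off == false]
11. n1.lab = -6  [len(E.tag) - 8]
12. n5.lim = -8  [S₁.lab - 2]
13. n6.lim = 16  [D₀.lim + 24]
14. n7.acc = "vz"  ["vz"]
15. n8.key = 10  [len(S.acc) + 8]
16. n9.live = true  [terminal]
17. n10.live = false  [terminal]
18. n11.hot = true  [terminal]
19. n8.mk = true  [g.hot == true]
20. n8.sig = 12  [12]
21. n7.fin = true  [A.sig > 11]
22. n7.live = false  [A.sig > 12]
23. n7.lab = 28  [28]
24. n12.live = false  [terminal]
25. n13.key = 23  [23]
26. n14.lim = 13  [A.key * 2 - 33]
27. n15.live = false  [terminal]
28. n16.hot = true  [terminal]
29. n17.live = false  [terminal]
30. n14.mk = true  [true]
31. n18.hot = false  [terminal]
32. n19.tag = 29  [terminal]
33. n13.mk = true  [g.hot == false]
34. n13.sig = 8  [f.tag - 21]
35. n6.mk = true  [A.mk == true]
36. n5.mk = true  [D₁.mk == true]
37. n0.fin = true  [S₁.fin == true]
38. n0.live = false  [false]
39. n0.lab = 28  [S₁.lab + 34]

16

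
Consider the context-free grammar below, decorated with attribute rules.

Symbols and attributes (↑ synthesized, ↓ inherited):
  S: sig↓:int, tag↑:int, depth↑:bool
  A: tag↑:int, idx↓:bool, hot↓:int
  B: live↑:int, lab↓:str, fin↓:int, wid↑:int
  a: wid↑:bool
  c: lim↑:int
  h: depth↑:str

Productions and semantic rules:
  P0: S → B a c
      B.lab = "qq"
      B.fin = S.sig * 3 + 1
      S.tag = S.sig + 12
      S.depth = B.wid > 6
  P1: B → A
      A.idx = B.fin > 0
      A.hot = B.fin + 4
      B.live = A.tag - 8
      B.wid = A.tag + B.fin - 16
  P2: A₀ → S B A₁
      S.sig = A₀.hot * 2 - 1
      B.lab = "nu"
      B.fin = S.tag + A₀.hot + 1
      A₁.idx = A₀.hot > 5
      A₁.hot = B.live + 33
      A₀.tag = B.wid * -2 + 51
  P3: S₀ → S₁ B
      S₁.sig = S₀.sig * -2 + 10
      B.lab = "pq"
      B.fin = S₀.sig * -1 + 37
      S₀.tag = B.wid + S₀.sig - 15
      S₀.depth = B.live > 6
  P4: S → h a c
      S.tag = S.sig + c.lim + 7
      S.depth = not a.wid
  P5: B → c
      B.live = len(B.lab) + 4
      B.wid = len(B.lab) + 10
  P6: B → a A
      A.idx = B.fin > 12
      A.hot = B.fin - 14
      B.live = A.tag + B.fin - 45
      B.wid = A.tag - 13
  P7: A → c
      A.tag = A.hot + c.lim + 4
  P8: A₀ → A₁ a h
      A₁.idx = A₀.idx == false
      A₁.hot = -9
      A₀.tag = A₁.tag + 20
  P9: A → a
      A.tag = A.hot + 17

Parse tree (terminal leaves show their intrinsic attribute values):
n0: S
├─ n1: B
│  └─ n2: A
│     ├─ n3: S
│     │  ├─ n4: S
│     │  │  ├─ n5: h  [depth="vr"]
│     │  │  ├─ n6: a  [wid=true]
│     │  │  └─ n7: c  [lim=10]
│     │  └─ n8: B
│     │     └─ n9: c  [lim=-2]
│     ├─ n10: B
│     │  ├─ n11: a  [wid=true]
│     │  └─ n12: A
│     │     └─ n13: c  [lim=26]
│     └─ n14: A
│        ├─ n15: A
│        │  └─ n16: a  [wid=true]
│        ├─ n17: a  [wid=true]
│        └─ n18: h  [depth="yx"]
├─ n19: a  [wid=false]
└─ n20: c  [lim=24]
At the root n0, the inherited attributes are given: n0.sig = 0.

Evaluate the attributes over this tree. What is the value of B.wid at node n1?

6

1. n0.sig = 0  [given at root]
2. n1.lab = "qq"  ["qq"]
3. n1.fin = 1  [S.sig * 3 + 1]
4. n2.idx = true  [B.fin > 0]
5. n2.hot = 5  [B.fin + 4]
6. n3.sig = 9  [A₀.hot * 2 - 1]
7. n4.sig = -8  [S₀.sig * -2 + 10]
8. n5.depth = "vr"  [terminal]
9. n6.wid = true  [terminal]
10. n7.lim = 10  [terminal]
11. n4.tag = 9  [S.sig + c.lim + 7]
12. n4.depth = false  [not a.wid]
13. n8.lab = "pq"  ["pq"]
14. n8.fin = 28  [S₀.sig * -1 + 37]
15. n9.lim = -2  [terminal]
16. n8.live = 6  [len(B.lab) + 4]
17. n8.wid = 12  [len(B.lab) + 10]
18. n3.tag = 6  [B.wid + S₀.sig - 15]
19. n3.depth = false  [B.live > 6]
20. n10.lab = "nu"  ["nu"]
21. n10.fin = 12  [S.tag + A₀.hot + 1]
22. n11.wid = true  [terminal]
23. n12.idx = false  [B.fin > 12]
24. n12.hot = -2  [B.fin - 14]
25. n13.lim = 26  [terminal]
26. n12.tag = 28  [A.hot + c.lim + 4]
27. n10.live = -5  [A.tag + B.fin - 45]
28. n10.wid = 15  [A.tag - 13]
29. n14.idx = false  [A₀.hot > 5]
30. n14.hot = 28  [B.live + 33]
31. n15.idx = true  [A₀.idx == false]
32. n15.hot = -9  [-9]
33. n16.wid = true  [terminal]
34. n15.tag = 8  [A.hot + 17]
35. n17.wid = true  [terminal]
36. n18.depth = "yx"  [terminal]
37. n14.tag = 28  [A₁.tag + 20]
38. n2.tag = 21  [B.wid * -2 + 51]
39. n1.live = 13  [A.tag - 8]
40. n1.wid = 6  [A.tag + B.fin - 16]
41. n19.wid = false  [terminal]
42. n20.lim = 24  [terminal]
43. n0.tag = 12  [S.sig + 12]
44. n0.depth = false  [B.wid > 6]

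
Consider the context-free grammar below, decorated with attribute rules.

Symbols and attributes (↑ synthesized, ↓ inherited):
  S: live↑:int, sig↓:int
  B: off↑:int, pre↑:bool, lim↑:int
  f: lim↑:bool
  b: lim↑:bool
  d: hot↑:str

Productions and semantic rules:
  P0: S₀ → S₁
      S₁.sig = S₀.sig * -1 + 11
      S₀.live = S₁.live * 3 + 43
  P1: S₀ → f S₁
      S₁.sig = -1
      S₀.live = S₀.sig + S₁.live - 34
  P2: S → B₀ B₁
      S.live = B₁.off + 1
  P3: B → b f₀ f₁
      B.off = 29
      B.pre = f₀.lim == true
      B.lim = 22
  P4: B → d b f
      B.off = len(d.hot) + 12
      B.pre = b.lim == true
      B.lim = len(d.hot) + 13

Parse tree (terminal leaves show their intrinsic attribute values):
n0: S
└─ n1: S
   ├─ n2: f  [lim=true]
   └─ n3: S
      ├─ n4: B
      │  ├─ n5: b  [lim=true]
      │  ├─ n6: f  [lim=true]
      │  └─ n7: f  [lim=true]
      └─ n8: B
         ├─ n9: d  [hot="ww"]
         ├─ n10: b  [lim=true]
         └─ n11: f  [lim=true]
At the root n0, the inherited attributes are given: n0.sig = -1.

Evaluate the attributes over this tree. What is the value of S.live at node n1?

1. n0.sig = -1  [given at root]
2. n1.sig = 12  [S₀.sig * -1 + 11]
3. n2.lim = true  [terminal]
4. n3.sig = -1  [-1]
5. n5.lim = true  [terminal]
6. n6.lim = true  [terminal]
7. n7.lim = true  [terminal]
8. n4.off = 29  [29]
9. n4.pre = true  [f₀.lim == true]
10. n4.lim = 22  [22]
11. n9.hot = "ww"  [terminal]
12. n10.lim = true  [terminal]
13. n11.lim = true  [terminal]
14. n8.off = 14  [len(d.hot) + 12]
15. n8.pre = true  [b.lim == true]
16. n8.lim = 15  [len(d.hot) + 13]
17. n3.live = 15  [B₁.off + 1]
18. n1.live = -7  [S₀.sig + S₁.live - 34]
19. n0.live = 22  [S₁.live * 3 + 43]

-7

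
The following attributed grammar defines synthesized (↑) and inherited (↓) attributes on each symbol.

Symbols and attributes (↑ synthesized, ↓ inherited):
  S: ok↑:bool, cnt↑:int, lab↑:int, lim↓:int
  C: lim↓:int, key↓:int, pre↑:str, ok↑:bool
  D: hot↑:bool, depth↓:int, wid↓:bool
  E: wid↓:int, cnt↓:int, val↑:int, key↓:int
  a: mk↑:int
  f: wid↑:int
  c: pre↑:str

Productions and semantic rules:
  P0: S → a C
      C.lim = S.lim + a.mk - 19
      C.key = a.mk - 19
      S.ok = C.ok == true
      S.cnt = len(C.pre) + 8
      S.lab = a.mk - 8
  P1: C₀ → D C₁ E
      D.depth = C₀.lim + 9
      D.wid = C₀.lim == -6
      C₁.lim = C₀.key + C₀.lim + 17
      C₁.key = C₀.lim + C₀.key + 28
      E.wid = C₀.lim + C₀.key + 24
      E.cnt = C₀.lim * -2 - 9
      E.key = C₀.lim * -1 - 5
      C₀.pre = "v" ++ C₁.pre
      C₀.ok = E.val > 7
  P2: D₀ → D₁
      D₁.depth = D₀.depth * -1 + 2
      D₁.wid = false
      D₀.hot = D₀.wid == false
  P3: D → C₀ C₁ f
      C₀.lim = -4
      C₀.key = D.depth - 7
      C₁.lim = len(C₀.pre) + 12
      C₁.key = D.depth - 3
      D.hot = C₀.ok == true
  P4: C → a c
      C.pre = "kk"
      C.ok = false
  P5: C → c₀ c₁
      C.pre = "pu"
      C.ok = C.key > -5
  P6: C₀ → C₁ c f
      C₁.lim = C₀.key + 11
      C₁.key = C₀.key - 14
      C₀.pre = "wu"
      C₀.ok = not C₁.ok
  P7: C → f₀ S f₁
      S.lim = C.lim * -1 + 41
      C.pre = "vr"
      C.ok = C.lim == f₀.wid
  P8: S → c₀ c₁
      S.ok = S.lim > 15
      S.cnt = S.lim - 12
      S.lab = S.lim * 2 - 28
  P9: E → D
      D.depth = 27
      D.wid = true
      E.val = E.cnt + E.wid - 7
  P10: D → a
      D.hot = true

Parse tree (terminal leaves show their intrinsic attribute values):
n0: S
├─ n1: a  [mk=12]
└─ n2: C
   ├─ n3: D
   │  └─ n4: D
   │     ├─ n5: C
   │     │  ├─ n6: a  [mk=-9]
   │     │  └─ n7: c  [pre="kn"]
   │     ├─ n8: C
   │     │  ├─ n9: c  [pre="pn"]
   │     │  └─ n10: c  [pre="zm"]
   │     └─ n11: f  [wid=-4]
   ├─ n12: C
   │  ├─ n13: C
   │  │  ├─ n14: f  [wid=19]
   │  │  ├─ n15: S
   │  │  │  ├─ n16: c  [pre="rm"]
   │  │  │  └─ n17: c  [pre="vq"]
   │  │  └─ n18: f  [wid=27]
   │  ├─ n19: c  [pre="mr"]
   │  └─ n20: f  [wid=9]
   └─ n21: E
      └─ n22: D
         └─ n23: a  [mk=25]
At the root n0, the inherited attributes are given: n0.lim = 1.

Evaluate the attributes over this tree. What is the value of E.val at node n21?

7

1. n0.lim = 1  [given at root]
2. n1.mk = 12  [terminal]
3. n2.lim = -6  [S.lim + a.mk - 19]
4. n2.key = -7  [a.mk - 19]
5. n3.depth = 3  [C₀.lim + 9]
6. n3.wid = true  [C₀.lim == -6]
7. n4.depth = -1  [D₀.depth * -1 + 2]
8. n4.wid = false  [false]
9. n5.lim = -4  [-4]
10. n5.key = -8  [D.depth - 7]
11. n6.mk = -9  [terminal]
12. n7.pre = "kn"  [terminal]
13. n5.pre = "kk"  ["kk"]
14. n5.ok = false  [false]
15. n8.lim = 14  [len(C₀.pre) + 12]
16. n8.key = -4  [D.depth - 3]
17. n9.pre = "pn"  [terminal]
18. n10.pre = "zm"  [terminal]
19. n8.pre = "pu"  ["pu"]
20. n8.ok = true  [C.key > -5]
21. n11.wid = -4  [terminal]
22. n4.hot = false  [C₀.ok == true]
23. n3.hot = false  [D₀.wid == false]
24. n12.lim = 4  [C₀.key + C₀.lim + 17]
25. n12.key = 15  [C₀.lim + C₀.key + 28]
26. n13.lim = 26  [C₀.key + 11]
27. n13.key = 1  [C₀.key - 14]
28. n14.wid = 19  [terminal]
29. n15.lim = 15  [C.lim * -1 + 41]
30. n16.pre = "rm"  [terminal]
31. n17.pre = "vq"  [terminal]
32. n15.ok = false  [S.lim > 15]
33. n15.cnt = 3  [S.lim - 12]
34. n15.lab = 2  [S.lim * 2 - 28]
35. n18.wid = 27  [terminal]
36. n13.pre = "vr"  ["vr"]
37. n13.ok = false  [C.lim == f₀.wid]
38. n19.pre = "mr"  [terminal]
39. n20.wid = 9  [terminal]
40. n12.pre = "wu"  ["wu"]
41. n12.ok = true  [not C₁.ok]
42. n21.wid = 11  [C₀.lim + C₀.key + 24]
43. n21.cnt = 3  [C₀.lim * -2 - 9]
44. n21.key = 1  [C₀.lim * -1 - 5]
45. n22.depth = 27  [27]
46. n22.wid = true  [true]
47. n23.mk = 25  [terminal]
48. n22.hot = true  [true]
49. n21.val = 7  [E.cnt + E.wid - 7]
50. n2.pre = "vwu"  ["v" ++ C₁.pre]
51. n2.ok = false  [E.val > 7]
52. n0.ok = false  [C.ok == true]
53. n0.cnt = 11  [len(C.pre) + 8]
54. n0.lab = 4  [a.mk - 8]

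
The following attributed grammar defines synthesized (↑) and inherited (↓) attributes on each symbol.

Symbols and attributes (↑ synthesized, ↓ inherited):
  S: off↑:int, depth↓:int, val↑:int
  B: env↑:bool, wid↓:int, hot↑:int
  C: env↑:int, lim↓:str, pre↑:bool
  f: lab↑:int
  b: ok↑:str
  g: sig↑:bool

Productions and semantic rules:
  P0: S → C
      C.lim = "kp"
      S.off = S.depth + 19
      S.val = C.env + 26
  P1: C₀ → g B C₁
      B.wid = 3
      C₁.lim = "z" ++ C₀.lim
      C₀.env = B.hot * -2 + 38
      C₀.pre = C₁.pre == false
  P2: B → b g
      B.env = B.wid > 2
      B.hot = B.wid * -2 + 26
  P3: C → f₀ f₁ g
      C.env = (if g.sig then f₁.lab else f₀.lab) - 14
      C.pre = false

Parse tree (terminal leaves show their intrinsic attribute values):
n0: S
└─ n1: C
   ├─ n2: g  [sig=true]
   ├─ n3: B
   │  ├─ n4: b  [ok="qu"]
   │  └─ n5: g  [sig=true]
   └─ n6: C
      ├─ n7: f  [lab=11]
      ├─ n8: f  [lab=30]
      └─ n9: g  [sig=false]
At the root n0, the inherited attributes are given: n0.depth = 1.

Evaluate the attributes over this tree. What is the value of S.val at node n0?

24

1. n0.depth = 1  [given at root]
2. n1.lim = "kp"  ["kp"]
3. n2.sig = true  [terminal]
4. n3.wid = 3  [3]
5. n4.ok = "qu"  [terminal]
6. n5.sig = true  [terminal]
7. n3.env = true  [B.wid > 2]
8. n3.hot = 20  [B.wid * -2 + 26]
9. n6.lim = "zkp"  ["z" ++ C₀.lim]
10. n7.lab = 11  [terminal]
11. n8.lab = 30  [terminal]
12. n9.sig = false  [terminal]
13. n6.env = -3  [(if g.sig then f₁.lab else f₀.lab) - 14]
14. n6.pre = false  [false]
15. n1.env = -2  [B.hot * -2 + 38]
16. n1.pre = true  [C₁.pre == false]
17. n0.off = 20  [S.depth + 19]
18. n0.val = 24  [C.env + 26]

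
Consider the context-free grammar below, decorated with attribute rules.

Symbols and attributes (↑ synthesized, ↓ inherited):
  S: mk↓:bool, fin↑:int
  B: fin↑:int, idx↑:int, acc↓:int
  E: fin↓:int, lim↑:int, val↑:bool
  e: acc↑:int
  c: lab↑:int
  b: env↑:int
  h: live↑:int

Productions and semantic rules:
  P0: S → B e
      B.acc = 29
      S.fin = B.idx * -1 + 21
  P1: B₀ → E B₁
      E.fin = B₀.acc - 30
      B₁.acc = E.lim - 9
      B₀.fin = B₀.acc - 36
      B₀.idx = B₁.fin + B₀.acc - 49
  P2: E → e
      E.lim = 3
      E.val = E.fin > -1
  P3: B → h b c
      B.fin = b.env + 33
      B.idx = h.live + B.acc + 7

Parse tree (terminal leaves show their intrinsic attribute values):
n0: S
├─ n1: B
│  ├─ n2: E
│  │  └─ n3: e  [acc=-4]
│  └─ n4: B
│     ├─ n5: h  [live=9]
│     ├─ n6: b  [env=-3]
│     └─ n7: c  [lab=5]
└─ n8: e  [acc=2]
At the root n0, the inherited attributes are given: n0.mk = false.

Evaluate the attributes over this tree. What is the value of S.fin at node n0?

11

1. n0.mk = false  [given at root]
2. n1.acc = 29  [29]
3. n2.fin = -1  [B₀.acc - 30]
4. n3.acc = -4  [terminal]
5. n2.lim = 3  [3]
6. n2.val = false  [E.fin > -1]
7. n4.acc = -6  [E.lim - 9]
8. n5.live = 9  [terminal]
9. n6.env = -3  [terminal]
10. n7.lab = 5  [terminal]
11. n4.fin = 30  [b.env + 33]
12. n4.idx = 10  [h.live + B.acc + 7]
13. n1.fin = -7  [B₀.acc - 36]
14. n1.idx = 10  [B₁.fin + B₀.acc - 49]
15. n8.acc = 2  [terminal]
16. n0.fin = 11  [B.idx * -1 + 21]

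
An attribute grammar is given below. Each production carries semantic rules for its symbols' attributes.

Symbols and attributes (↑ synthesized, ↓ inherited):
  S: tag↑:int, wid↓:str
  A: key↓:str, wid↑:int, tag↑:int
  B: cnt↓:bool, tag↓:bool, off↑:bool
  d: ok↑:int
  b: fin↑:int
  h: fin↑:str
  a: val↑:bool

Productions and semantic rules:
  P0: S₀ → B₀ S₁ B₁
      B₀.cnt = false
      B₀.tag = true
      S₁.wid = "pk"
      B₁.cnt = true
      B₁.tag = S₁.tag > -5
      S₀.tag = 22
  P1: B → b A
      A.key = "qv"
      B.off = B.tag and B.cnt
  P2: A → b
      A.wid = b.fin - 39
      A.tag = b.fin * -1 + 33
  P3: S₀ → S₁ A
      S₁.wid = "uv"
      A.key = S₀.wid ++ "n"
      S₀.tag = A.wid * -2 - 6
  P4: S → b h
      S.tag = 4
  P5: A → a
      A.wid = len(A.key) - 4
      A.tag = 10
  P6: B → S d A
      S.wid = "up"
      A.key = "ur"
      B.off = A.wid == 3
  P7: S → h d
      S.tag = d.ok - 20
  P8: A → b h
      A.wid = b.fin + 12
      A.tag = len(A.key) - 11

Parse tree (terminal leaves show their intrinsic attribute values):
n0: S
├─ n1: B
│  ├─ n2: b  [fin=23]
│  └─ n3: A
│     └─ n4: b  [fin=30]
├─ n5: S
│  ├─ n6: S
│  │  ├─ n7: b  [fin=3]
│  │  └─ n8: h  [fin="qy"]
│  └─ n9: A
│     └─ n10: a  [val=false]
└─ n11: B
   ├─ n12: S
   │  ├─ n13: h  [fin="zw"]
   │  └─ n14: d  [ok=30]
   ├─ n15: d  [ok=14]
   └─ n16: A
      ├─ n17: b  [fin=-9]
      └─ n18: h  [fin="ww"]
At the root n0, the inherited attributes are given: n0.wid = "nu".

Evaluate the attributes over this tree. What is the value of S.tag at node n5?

-4

1. n0.wid = "nu"  [given at root]
2. n1.cnt = false  [false]
3. n1.tag = true  [true]
4. n2.fin = 23  [terminal]
5. n3.key = "qv"  ["qv"]
6. n4.fin = 30  [terminal]
7. n3.wid = -9  [b.fin - 39]
8. n3.tag = 3  [b.fin * -1 + 33]
9. n1.off = false  [B.tag and B.cnt]
10. n5.wid = "pk"  ["pk"]
11. n6.wid = "uv"  ["uv"]
12. n7.fin = 3  [terminal]
13. n8.fin = "qy"  [terminal]
14. n6.tag = 4  [4]
15. n9.key = "pkn"  [S₀.wid ++ "n"]
16. n10.val = false  [terminal]
17. n9.wid = -1  [len(A.key) - 4]
18. n9.tag = 10  [10]
19. n5.tag = -4  [A.wid * -2 - 6]
20. n11.cnt = true  [true]
21. n11.tag = true  [S₁.tag > -5]
22. n12.wid = "up"  ["up"]
23. n13.fin = "zw"  [terminal]
24. n14.ok = 30  [terminal]
25. n12.tag = 10  [d.ok - 20]
26. n15.ok = 14  [terminal]
27. n16.key = "ur"  ["ur"]
28. n17.fin = -9  [terminal]
29. n18.fin = "ww"  [terminal]
30. n16.wid = 3  [b.fin + 12]
31. n16.tag = -9  [len(A.key) - 11]
32. n11.off = true  [A.wid == 3]
33. n0.tag = 22  [22]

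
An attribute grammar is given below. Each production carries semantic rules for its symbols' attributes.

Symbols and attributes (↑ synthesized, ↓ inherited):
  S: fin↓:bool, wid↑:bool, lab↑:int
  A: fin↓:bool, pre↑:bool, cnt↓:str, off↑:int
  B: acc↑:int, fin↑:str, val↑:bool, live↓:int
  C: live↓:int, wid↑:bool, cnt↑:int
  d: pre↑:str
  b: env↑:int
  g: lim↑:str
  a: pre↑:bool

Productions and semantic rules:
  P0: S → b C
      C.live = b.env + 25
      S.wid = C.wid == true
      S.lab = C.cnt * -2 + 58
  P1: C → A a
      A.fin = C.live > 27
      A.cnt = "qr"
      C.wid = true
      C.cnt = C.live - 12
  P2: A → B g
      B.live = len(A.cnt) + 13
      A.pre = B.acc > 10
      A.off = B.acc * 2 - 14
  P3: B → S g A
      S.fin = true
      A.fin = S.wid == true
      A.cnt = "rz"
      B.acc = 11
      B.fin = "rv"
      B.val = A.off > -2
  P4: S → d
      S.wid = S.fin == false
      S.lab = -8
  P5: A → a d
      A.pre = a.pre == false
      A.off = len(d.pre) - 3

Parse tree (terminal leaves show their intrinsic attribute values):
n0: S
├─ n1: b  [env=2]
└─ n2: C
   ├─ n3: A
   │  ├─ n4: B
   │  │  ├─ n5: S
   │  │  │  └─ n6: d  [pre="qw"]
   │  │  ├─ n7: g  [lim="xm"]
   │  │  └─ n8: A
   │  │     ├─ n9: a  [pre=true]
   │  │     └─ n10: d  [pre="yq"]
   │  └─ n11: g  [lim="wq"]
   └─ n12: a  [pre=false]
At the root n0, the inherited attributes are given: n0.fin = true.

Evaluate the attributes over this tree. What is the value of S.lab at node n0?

28

1. n0.fin = true  [given at root]
2. n1.env = 2  [terminal]
3. n2.live = 27  [b.env + 25]
4. n3.fin = false  [C.live > 27]
5. n3.cnt = "qr"  ["qr"]
6. n4.live = 15  [len(A.cnt) + 13]
7. n5.fin = true  [true]
8. n6.pre = "qw"  [terminal]
9. n5.wid = false  [S.fin == false]
10. n5.lab = -8  [-8]
11. n7.lim = "xm"  [terminal]
12. n8.fin = false  [S.wid == true]
13. n8.cnt = "rz"  ["rz"]
14. n9.pre = true  [terminal]
15. n10.pre = "yq"  [terminal]
16. n8.pre = false  [a.pre == false]
17. n8.off = -1  [len(d.pre) - 3]
18. n4.acc = 11  [11]
19. n4.fin = "rv"  ["rv"]
20. n4.val = true  [A.off > -2]
21. n11.lim = "wq"  [terminal]
22. n3.pre = true  [B.acc > 10]
23. n3.off = 8  [B.acc * 2 - 14]
24. n12.pre = false  [terminal]
25. n2.wid = true  [true]
26. n2.cnt = 15  [C.live - 12]
27. n0.wid = true  [C.wid == true]
28. n0.lab = 28  [C.cnt * -2 + 58]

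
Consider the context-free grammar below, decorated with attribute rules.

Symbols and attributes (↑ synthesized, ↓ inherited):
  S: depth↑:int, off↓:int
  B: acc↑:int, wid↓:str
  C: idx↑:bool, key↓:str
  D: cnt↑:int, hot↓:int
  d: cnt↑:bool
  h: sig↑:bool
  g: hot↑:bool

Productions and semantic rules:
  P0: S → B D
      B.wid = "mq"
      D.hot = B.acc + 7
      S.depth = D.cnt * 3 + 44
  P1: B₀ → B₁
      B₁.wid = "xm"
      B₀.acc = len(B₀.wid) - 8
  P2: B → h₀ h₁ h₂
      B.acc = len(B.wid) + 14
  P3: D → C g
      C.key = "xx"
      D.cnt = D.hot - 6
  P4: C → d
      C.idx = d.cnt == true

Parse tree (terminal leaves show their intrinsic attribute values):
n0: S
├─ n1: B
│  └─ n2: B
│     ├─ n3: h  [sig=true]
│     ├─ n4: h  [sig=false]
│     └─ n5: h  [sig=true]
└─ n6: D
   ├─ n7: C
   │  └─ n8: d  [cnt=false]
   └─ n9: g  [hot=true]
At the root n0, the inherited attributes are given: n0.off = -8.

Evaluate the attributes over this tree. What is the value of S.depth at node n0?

29

1. n0.off = -8  [given at root]
2. n1.wid = "mq"  ["mq"]
3. n2.wid = "xm"  ["xm"]
4. n3.sig = true  [terminal]
5. n4.sig = false  [terminal]
6. n5.sig = true  [terminal]
7. n2.acc = 16  [len(B.wid) + 14]
8. n1.acc = -6  [len(B₀.wid) - 8]
9. n6.hot = 1  [B.acc + 7]
10. n7.key = "xx"  ["xx"]
11. n8.cnt = false  [terminal]
12. n7.idx = false  [d.cnt == true]
13. n9.hot = true  [terminal]
14. n6.cnt = -5  [D.hot - 6]
15. n0.depth = 29  [D.cnt * 3 + 44]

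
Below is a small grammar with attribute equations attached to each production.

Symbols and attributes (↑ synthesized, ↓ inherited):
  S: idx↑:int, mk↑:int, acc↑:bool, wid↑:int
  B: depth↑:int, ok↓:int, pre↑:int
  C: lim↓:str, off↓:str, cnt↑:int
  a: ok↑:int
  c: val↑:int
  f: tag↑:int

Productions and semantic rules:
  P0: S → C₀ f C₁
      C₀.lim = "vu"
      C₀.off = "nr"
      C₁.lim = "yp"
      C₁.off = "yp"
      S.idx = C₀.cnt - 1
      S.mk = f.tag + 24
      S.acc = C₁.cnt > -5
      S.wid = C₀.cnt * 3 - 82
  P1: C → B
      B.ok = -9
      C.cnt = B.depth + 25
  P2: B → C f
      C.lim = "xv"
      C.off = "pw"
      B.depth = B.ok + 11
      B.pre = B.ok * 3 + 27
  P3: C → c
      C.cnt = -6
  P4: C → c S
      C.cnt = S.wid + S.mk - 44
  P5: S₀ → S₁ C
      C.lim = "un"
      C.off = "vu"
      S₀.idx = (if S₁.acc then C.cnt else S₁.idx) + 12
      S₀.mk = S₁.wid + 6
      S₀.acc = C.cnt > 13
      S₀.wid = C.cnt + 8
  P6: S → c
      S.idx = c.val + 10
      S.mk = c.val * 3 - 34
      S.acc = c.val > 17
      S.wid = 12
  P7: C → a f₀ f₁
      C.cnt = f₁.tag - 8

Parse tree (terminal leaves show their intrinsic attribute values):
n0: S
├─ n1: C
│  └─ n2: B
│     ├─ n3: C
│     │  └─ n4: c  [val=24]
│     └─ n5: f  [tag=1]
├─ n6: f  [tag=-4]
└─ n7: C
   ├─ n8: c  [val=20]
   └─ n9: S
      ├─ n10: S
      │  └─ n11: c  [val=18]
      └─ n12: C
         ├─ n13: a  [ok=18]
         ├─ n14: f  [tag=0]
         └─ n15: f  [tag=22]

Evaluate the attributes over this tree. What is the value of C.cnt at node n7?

1. n1.lim = "vu"  ["vu"]
2. n1.off = "nr"  ["nr"]
3. n2.ok = -9  [-9]
4. n3.lim = "xv"  ["xv"]
5. n3.off = "pw"  ["pw"]
6. n4.val = 24  [terminal]
7. n3.cnt = -6  [-6]
8. n5.tag = 1  [terminal]
9. n2.depth = 2  [B.ok + 11]
10. n2.pre = 0  [B.ok * 3 + 27]
11. n1.cnt = 27  [B.depth + 25]
12. n6.tag = -4  [terminal]
13. n7.lim = "yp"  ["yp"]
14. n7.off = "yp"  ["yp"]
15. n8.val = 20  [terminal]
16. n11.val = 18  [terminal]
17. n10.idx = 28  [c.val + 10]
18. n10.mk = 20  [c.val * 3 - 34]
19. n10.acc = true  [c.val > 17]
20. n10.wid = 12  [12]
21. n12.lim = "un"  ["un"]
22. n12.off = "vu"  ["vu"]
23. n13.ok = 18  [terminal]
24. n14.tag = 0  [terminal]
25. n15.tag = 22  [terminal]
26. n12.cnt = 14  [f₁.tag - 8]
27. n9.idx = 26  [(if S₁.acc then C.cnt else S₁.idx) + 12]
28. n9.mk = 18  [S₁.wid + 6]
29. n9.acc = true  [C.cnt > 13]
30. n9.wid = 22  [C.cnt + 8]
31. n7.cnt = -4  [S.wid + S.mk - 44]
32. n0.idx = 26  [C₀.cnt - 1]
33. n0.mk = 20  [f.tag + 24]
34. n0.acc = true  [C₁.cnt > -5]
35. n0.wid = -1  [C₀.cnt * 3 - 82]

-4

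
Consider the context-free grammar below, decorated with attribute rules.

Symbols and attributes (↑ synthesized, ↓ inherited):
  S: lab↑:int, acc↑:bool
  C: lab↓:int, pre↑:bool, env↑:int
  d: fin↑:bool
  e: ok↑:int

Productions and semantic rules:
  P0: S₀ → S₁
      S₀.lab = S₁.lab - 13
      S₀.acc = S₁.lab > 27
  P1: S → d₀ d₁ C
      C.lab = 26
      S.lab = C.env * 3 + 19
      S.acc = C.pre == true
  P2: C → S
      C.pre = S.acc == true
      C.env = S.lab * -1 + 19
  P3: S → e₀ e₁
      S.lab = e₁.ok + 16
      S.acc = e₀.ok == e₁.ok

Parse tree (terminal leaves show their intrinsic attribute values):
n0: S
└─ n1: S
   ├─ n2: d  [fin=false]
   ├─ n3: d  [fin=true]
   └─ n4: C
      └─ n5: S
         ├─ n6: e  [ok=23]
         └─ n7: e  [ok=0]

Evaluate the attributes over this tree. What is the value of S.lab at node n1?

28

1. n2.fin = false  [terminal]
2. n3.fin = true  [terminal]
3. n4.lab = 26  [26]
4. n6.ok = 23  [terminal]
5. n7.ok = 0  [terminal]
6. n5.lab = 16  [e₁.ok + 16]
7. n5.acc = false  [e₀.ok == e₁.ok]
8. n4.pre = false  [S.acc == true]
9. n4.env = 3  [S.lab * -1 + 19]
10. n1.lab = 28  [C.env * 3 + 19]
11. n1.acc = false  [C.pre == true]
12. n0.lab = 15  [S₁.lab - 13]
13. n0.acc = true  [S₁.lab > 27]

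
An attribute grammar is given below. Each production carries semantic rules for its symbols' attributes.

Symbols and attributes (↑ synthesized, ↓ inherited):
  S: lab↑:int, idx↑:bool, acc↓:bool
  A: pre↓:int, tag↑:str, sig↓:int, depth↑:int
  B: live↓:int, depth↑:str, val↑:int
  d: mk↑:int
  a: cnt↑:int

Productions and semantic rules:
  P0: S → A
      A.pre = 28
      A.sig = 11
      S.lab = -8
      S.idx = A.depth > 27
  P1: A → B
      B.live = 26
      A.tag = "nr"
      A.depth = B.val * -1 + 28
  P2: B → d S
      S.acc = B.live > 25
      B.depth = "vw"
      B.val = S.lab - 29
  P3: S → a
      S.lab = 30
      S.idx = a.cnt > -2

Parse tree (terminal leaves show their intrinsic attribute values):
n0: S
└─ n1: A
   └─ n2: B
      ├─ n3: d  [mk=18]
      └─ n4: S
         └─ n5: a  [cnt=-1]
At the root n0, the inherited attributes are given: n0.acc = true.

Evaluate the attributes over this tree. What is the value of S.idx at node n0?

false

1. n0.acc = true  [given at root]
2. n1.pre = 28  [28]
3. n1.sig = 11  [11]
4. n2.live = 26  [26]
5. n3.mk = 18  [terminal]
6. n4.acc = true  [B.live > 25]
7. n5.cnt = -1  [terminal]
8. n4.lab = 30  [30]
9. n4.idx = true  [a.cnt > -2]
10. n2.depth = "vw"  ["vw"]
11. n2.val = 1  [S.lab - 29]
12. n1.tag = "nr"  ["nr"]
13. n1.depth = 27  [B.val * -1 + 28]
14. n0.lab = -8  [-8]
15. n0.idx = false  [A.depth > 27]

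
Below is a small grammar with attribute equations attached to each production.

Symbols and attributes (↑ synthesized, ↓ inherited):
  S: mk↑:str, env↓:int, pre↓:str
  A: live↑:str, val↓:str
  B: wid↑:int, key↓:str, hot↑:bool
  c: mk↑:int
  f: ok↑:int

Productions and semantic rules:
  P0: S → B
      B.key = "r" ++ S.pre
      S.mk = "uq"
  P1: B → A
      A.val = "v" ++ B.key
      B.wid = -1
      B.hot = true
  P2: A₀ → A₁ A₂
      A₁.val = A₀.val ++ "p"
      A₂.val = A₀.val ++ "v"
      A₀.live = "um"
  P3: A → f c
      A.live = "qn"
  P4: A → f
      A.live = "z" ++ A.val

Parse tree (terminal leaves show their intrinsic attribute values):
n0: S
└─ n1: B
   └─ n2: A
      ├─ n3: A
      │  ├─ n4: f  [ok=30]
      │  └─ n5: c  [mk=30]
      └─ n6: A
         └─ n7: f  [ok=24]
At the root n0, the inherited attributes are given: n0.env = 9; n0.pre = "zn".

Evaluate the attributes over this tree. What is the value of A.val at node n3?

1. n0.env = 9  [given at root]
2. n0.pre = "zn"  [given at root]
3. n1.key = "rzn"  ["r" ++ S.pre]
4. n2.val = "vrzn"  ["v" ++ B.key]
5. n3.val = "vrznp"  [A₀.val ++ "p"]
6. n4.ok = 30  [terminal]
7. n5.mk = 30  [terminal]
8. n3.live = "qn"  ["qn"]
9. n6.val = "vrznv"  [A₀.val ++ "v"]
10. n7.ok = 24  [terminal]
11. n6.live = "zvrznv"  ["z" ++ A.val]
12. n2.live = "um"  ["um"]
13. n1.wid = -1  [-1]
14. n1.hot = true  [true]
15. n0.mk = "uq"  ["uq"]

"vrznp"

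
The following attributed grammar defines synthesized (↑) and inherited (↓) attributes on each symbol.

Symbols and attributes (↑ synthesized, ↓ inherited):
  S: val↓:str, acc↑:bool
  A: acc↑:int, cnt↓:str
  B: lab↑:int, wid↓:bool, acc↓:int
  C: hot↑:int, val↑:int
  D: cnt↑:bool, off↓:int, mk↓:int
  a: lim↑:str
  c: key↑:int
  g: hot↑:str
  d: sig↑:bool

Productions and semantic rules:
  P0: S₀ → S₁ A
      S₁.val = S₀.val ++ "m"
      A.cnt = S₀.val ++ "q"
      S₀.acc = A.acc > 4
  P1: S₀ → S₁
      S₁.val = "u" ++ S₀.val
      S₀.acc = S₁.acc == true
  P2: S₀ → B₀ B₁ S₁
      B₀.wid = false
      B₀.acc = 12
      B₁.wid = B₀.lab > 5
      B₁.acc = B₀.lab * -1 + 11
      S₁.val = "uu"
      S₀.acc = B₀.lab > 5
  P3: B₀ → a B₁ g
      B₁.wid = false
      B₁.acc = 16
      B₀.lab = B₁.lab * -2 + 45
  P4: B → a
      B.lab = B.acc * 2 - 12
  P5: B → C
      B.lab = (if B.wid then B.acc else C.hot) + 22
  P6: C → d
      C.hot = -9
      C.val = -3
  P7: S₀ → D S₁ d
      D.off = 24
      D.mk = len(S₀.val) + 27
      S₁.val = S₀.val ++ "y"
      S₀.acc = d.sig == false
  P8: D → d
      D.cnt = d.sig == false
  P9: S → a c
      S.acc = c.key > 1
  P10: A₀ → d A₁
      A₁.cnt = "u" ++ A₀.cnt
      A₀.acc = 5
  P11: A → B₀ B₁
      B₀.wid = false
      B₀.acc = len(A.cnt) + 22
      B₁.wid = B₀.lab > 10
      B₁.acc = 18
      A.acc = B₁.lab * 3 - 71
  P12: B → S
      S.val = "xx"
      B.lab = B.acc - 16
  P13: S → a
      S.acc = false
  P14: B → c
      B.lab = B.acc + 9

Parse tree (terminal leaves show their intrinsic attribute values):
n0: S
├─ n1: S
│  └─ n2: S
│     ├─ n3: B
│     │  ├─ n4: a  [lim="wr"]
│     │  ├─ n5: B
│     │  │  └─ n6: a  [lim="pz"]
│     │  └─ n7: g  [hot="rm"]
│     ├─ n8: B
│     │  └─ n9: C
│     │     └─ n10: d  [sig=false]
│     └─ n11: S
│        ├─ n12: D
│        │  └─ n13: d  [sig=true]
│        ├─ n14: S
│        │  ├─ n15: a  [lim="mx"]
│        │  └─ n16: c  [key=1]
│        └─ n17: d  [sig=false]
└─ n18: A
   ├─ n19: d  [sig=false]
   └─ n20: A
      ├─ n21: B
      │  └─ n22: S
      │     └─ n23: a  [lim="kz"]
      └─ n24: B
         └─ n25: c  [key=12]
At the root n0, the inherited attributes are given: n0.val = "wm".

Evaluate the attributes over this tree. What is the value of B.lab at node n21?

10

1. n0.val = "wm"  [given at root]
2. n1.val = "wmm"  [S₀.val ++ "m"]
3. n2.val = "uwmm"  ["u" ++ S₀.val]
4. n3.wid = false  [false]
5. n3.acc = 12  [12]
6. n4.lim = "wr"  [terminal]
7. n5.wid = false  [false]
8. n5.acc = 16  [16]
9. n6.lim = "pz"  [terminal]
10. n5.lab = 20  [B.acc * 2 - 12]
11. n7.hot = "rm"  [terminal]
12. n3.lab = 5  [B₁.lab * -2 + 45]
13. n8.wid = false  [B₀.lab > 5]
14. n8.acc = 6  [B₀.lab * -1 + 11]
15. n10.sig = false  [terminal]
16. n9.hot = -9  [-9]
17. n9.val = -3  [-3]
18. n8.lab = 13  [(if B.wid then B.acc else C.hot) + 22]
19. n11.val = "uu"  ["uu"]
20. n12.off = 24  [24]
21. n12.mk = 29  [len(S₀.val) + 27]
22. n13.sig = true  [terminal]
23. n12.cnt = false  [d.sig == false]
24. n14.val = "uuy"  [S₀.val ++ "y"]
25. n15.lim = "mx"  [terminal]
26. n16.key = 1  [terminal]
27. n14.acc = false  [c.key > 1]
28. n17.sig = false  [terminal]
29. n11.acc = true  [d.sig == false]
30. n2.acc = false  [B₀.lab > 5]
31. n1.acc = false  [S₁.acc == true]
32. n18.cnt = "wmq"  [S₀.val ++ "q"]
33. n19.sig = false  [terminal]
34. n20.cnt = "uwmq"  ["u" ++ A₀.cnt]
35. n21.wid = false  [false]
36. n21.acc = 26  [len(A.cnt) + 22]
37. n22.val = "xx"  ["xx"]
38. n23.lim = "kz"  [terminal]
39. n22.acc = false  [false]
40. n21.lab = 10  [B.acc - 16]
41. n24.wid = false  [B₀.lab > 10]
42. n24.acc = 18  [18]
43. n25.key = 12  [terminal]
44. n24.lab = 27  [B.acc + 9]
45. n20.acc = 10  [B₁.lab * 3 - 71]
46. n18.acc = 5  [5]
47. n0.acc = true  [A.acc > 4]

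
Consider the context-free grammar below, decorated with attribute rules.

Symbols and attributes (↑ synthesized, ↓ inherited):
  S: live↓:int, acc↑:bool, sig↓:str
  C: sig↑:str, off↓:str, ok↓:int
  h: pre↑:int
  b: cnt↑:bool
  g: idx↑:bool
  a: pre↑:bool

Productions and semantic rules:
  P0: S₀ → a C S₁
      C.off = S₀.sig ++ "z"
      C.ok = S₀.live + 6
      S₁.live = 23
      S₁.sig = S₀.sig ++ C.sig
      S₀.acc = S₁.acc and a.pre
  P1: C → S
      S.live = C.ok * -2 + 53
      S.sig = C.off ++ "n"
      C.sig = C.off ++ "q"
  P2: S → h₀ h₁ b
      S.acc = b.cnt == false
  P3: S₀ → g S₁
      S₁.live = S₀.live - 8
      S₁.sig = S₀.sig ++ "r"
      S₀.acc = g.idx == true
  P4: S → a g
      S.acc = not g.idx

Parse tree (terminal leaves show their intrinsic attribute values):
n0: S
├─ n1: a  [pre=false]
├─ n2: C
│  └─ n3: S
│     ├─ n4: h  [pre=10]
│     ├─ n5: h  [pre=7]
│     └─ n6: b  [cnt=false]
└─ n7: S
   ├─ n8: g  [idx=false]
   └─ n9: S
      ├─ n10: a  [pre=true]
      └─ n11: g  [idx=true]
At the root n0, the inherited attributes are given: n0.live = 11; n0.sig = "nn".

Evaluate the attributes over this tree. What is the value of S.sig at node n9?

"nnnnzqr"

1. n0.live = 11  [given at root]
2. n0.sig = "nn"  [given at root]
3. n1.pre = false  [terminal]
4. n2.off = "nnz"  [S₀.sig ++ "z"]
5. n2.ok = 17  [S₀.live + 6]
6. n3.live = 19  [C.ok * -2 + 53]
7. n3.sig = "nnzn"  [C.off ++ "n"]
8. n4.pre = 10  [terminal]
9. n5.pre = 7  [terminal]
10. n6.cnt = false  [terminal]
11. n3.acc = true  [b.cnt == false]
12. n2.sig = "nnzq"  [C.off ++ "q"]
13. n7.live = 23  [23]
14. n7.sig = "nnnnzq"  [S₀.sig ++ C.sig]
15. n8.idx = false  [terminal]
16. n9.live = 15  [S₀.live - 8]
17. n9.sig = "nnnnzqr"  [S₀.sig ++ "r"]
18. n10.pre = true  [terminal]
19. n11.idx = true  [terminal]
20. n9.acc = false  [not g.idx]
21. n7.acc = false  [g.idx == true]
22. n0.acc = false  [S₁.acc and a.pre]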